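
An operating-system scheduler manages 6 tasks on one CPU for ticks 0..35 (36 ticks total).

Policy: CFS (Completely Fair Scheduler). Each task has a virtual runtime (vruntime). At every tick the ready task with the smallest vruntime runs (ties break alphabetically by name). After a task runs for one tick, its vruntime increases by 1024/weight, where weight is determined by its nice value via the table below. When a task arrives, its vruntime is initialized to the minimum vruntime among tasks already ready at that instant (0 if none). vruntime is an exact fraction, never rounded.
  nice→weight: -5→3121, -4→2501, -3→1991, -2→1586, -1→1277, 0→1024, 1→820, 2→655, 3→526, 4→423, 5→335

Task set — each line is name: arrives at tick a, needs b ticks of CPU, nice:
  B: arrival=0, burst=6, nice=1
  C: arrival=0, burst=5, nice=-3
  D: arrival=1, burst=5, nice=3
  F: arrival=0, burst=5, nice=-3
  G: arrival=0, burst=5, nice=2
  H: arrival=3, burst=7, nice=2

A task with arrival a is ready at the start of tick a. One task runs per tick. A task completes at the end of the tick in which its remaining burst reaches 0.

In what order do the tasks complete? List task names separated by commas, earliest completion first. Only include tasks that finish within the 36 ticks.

completion order = C, F, B, G, D, H

t=0: vr[B=0 C=0 F=0 G=0] → run B
t=1: vr[B=256/205 C=0 D=0 F=0 G=0] → run C
t=2: vr[B=256/205 C=1024/1991 D=0 F=0 G=0] → run D
t=3: vr[B=256/205 C=1024/1991 D=512/263 F=0 G=0 H=0] → run F
t=4: vr[B=256/205 C=1024/1991 D=512/263 F=1024/1991 G=0 H=0] → run G
t=5: vr[B=256/205 C=1024/1991 D=512/263 F=1024/1991 G=1024/655 H=0] → run H
t=6: vr[B=256/205 C=1024/1991 D=512/263 F=1024/1991 G=1024/655 H=1024/655] → run C
t=7: vr[B=256/205 C=2048/1991 D=512/263 F=1024/1991 G=1024/655 H=1024/655] → run F
t=8: vr[B=256/205 C=2048/1991 D=512/263 F=2048/1991 G=1024/655 H=1024/655] → run C
t=9: vr[B=256/205 C=3072/1991 D=512/263 F=2048/1991 G=1024/655 H=1024/655] → run F
t=10: vr[B=256/205 C=3072/1991 D=512/263 F=3072/1991 G=1024/655 H=1024/655] → run B
t=11: vr[B=512/205 C=3072/1991 D=512/263 F=3072/1991 G=1024/655 H=1024/655] → run C
t=12: vr[B=512/205 C=4096/1991 D=512/263 F=3072/1991 G=1024/655 H=1024/655] → run F
t=13: vr[B=512/205 C=4096/1991 D=512/263 F=4096/1991 G=1024/655 H=1024/655] → run G
t=14: vr[B=512/205 C=4096/1991 D=512/263 F=4096/1991 G=2048/655 H=1024/655] → run H
t=15: vr[B=512/205 C=4096/1991 D=512/263 F=4096/1991 G=2048/655 H=2048/655] → run D
t=16: vr[B=512/205 C=4096/1991 D=1024/263 F=4096/1991 G=2048/655 H=2048/655] → run C
t=17: vr[B=512/205 D=1024/263 F=4096/1991 G=2048/655 H=2048/655] → run F
t=18: vr[B=512/205 D=1024/263 G=2048/655 H=2048/655] → run B
t=19: vr[B=768/205 D=1024/263 G=2048/655 H=2048/655] → run G
t=20: vr[B=768/205 D=1024/263 G=3072/655 H=2048/655] → run H
t=21: vr[B=768/205 D=1024/263 G=3072/655 H=3072/655] → run B
t=22: vr[B=1024/205 D=1024/263 G=3072/655 H=3072/655] → run D
t=23: vr[B=1024/205 D=1536/263 G=3072/655 H=3072/655] → run G
t=24: vr[B=1024/205 D=1536/263 G=4096/655 H=3072/655] → run H
t=25: vr[B=1024/205 D=1536/263 G=4096/655 H=4096/655] → run B
t=26: vr[B=256/41 D=1536/263 G=4096/655 H=4096/655] → run D
t=27: vr[B=256/41 D=2048/263 G=4096/655 H=4096/655] → run B
t=28: vr[D=2048/263 G=4096/655 H=4096/655] → run G
t=29: vr[D=2048/263 H=4096/655] → run H
t=30: vr[D=2048/263 H=1024/131] → run D
t=31: vr[H=1024/131] → run H
t=32: vr[H=6144/655] → run H
t=33: (idle)
t=34: (idle)
t=35: (idle)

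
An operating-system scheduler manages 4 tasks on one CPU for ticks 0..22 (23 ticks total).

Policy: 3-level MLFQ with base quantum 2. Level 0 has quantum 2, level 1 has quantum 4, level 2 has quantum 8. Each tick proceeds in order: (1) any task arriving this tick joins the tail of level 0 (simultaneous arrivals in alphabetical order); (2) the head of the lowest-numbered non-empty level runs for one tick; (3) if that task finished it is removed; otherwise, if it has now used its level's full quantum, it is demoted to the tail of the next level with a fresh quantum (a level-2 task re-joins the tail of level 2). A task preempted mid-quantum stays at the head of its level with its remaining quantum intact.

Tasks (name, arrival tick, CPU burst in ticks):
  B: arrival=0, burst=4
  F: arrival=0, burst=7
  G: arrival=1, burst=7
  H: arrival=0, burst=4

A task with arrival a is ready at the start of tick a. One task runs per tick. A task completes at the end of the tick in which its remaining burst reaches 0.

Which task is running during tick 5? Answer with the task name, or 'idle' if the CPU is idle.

t=0: L0/L1/L2 = BFH/-/- → run B
t=1: L0/L1/L2 = BFHG/-/- → run B
t=2: L0/L1/L2 = FHG/B/- → run F
t=3: L0/L1/L2 = FHG/B/- → run F
t=4: L0/L1/L2 = HG/BF/- → run H
t=5: L0/L1/L2 = HG/BF/- → run H
t=6: L0/L1/L2 = G/BFH/- → run G
t=7: L0/L1/L2 = G/BFH/- → run G
t=8: L0/L1/L2 = -/BFHG/- → run B
t=9: L0/L1/L2 = -/BFHG/- → run B
t=10: L0/L1/L2 = -/FHG/- → run F
t=11: L0/L1/L2 = -/FHG/- → run F
t=12: L0/L1/L2 = -/FHG/- → run F
t=13: L0/L1/L2 = -/FHG/- → run F
t=14: L0/L1/L2 = -/HG/F → run H
t=15: L0/L1/L2 = -/HG/F → run H
t=16: L0/L1/L2 = -/G/F → run G
t=17: L0/L1/L2 = -/G/F → run G
t=18: L0/L1/L2 = -/G/F → run G
t=19: L0/L1/L2 = -/G/F → run G
t=20: L0/L1/L2 = -/-/FG → run F
t=21: L0/L1/L2 = -/-/G → run G
t=22: (idle)

running at tick 5 = H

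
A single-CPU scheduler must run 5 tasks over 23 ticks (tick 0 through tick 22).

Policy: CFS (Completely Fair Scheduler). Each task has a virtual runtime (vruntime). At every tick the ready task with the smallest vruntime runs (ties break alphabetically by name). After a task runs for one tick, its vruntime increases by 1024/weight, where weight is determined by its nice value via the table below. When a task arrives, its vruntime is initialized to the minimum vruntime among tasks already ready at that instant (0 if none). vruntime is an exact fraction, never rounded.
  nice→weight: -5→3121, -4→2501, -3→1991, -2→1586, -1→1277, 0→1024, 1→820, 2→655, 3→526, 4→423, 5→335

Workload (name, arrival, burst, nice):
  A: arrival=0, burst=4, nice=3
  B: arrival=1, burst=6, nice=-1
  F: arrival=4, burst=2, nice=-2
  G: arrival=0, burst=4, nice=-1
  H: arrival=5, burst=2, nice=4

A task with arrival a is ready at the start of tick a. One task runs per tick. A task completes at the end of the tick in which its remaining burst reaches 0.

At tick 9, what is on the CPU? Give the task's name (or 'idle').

t=0: vr[A=0 G=0] → run A
t=1: vr[A=512/263 B=0 G=0] → run B
t=2: vr[A=512/263 B=1024/1277 G=0] → run G
t=3: vr[A=512/263 B=1024/1277 G=1024/1277] → run B
t=4: vr[A=512/263 B=2048/1277 F=1024/1277 G=1024/1277] → run F
t=5: vr[A=512/263 B=2048/1277 F=1465856/1012661 G=1024/1277 H=1024/1277] → run G
t=6: vr[A=512/263 B=2048/1277 F=1465856/1012661 G=2048/1277 H=1024/1277] → run H
t=7: vr[A=512/263 B=2048/1277 F=1465856/1012661 G=2048/1277 H=1740800/540171] → run F
t=8: vr[A=512/263 B=2048/1277 G=2048/1277 H=1740800/540171] → run B
t=9: vr[A=512/263 B=3072/1277 G=2048/1277 H=1740800/540171] → run G
t=10: vr[A=512/263 B=3072/1277 G=3072/1277 H=1740800/540171] → run A
t=11: vr[A=1024/263 B=3072/1277 G=3072/1277 H=1740800/540171] → run B
t=12: vr[A=1024/263 B=4096/1277 G=3072/1277 H=1740800/540171] → run G
t=13: vr[A=1024/263 B=4096/1277 H=1740800/540171] → run B
t=14: vr[A=1024/263 B=5120/1277 H=1740800/540171] → run H
t=15: vr[A=1024/263 B=5120/1277] → run A
t=16: vr[A=1536/263 B=5120/1277] → run B
t=17: vr[A=1536/263] → run A
t=18: (idle)
t=19: (idle)
t=20: (idle)
t=21: (idle)
t=22: (idle)

running at tick 9 = G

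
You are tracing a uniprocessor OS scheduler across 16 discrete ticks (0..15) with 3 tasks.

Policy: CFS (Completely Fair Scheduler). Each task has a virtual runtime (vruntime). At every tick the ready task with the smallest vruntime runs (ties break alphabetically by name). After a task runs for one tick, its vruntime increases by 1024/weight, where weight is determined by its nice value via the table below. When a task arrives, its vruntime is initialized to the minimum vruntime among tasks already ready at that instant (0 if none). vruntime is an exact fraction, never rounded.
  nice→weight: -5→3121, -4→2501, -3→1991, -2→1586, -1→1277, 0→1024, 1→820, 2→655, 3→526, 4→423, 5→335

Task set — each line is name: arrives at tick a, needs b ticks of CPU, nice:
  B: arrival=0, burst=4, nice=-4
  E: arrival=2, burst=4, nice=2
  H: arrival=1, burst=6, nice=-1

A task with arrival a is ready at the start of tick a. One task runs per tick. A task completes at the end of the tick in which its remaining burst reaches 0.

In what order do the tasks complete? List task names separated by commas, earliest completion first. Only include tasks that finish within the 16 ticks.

completion order = B, H, E

t=0: vr[B=0] → run B
t=1: vr[B=1024/2501 H=1024/2501] → run B
t=2: vr[B=2048/2501 E=1024/2501 H=1024/2501] → run E
t=3: vr[B=2048/2501 E=3231744/1638155 H=1024/2501] → run H
t=4: vr[B=2048/2501 E=3231744/1638155 H=3868672/3193777] → run B
t=5: vr[B=3072/2501 E=3231744/1638155 H=3868672/3193777] → run H
t=6: vr[B=3072/2501 E=3231744/1638155 H=6429696/3193777] → run B
t=7: vr[E=3231744/1638155 H=6429696/3193777] → run E
t=8: vr[E=5792768/1638155 H=6429696/3193777] → run H
t=9: vr[E=5792768/1638155 H=8990720/3193777] → run H
t=10: vr[E=5792768/1638155 H=11551744/3193777] → run E
t=11: vr[E=8353792/1638155 H=11551744/3193777] → run H
t=12: vr[E=8353792/1638155 H=14112768/3193777] → run H
t=13: vr[E=8353792/1638155] → run E
t=14: (idle)
t=15: (idle)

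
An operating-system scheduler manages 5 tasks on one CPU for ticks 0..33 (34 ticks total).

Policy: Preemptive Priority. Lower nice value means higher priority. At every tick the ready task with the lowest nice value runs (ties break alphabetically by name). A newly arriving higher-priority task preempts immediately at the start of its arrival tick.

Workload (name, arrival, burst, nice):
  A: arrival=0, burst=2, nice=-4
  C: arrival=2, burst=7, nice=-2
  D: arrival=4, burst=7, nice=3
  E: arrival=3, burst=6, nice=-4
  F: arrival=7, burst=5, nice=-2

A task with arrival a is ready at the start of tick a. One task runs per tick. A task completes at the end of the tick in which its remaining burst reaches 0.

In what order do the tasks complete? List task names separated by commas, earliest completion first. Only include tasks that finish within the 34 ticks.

t=0: ready={A} → run A
t=1: ready={A} → run A
t=2: ready={C} → run C
t=3: ready={C,E} → run E
t=4: ready={C,D,E} → run E
t=5: ready={C,D,E} → run E
t=6: ready={C,D,E} → run E
t=7: ready={C,D,E,F} → run E
t=8: ready={C,D,E,F} → run E
t=9: ready={C,D,F} → run C
t=10: ready={C,D,F} → run C
t=11: ready={C,D,F} → run C
t=12: ready={C,D,F} → run C
t=13: ready={C,D,F} → run C
t=14: ready={C,D,F} → run C
t=15: ready={D,F} → run F
t=16: ready={D,F} → run F
t=17: ready={D,F} → run F
t=18: ready={D,F} → run F
t=19: ready={D,F} → run F
t=20: ready={D} → run D
t=21: ready={D} → run D
t=22: ready={D} → run D
t=23: ready={D} → run D
t=24: ready={D} → run D
t=25: ready={D} → run D
t=26: ready={D} → run D
t=27: (idle)
t=28: (idle)
t=29: (idle)
t=30: (idle)
t=31: (idle)
t=32: (idle)
t=33: (idle)

completion order = A, E, C, F, D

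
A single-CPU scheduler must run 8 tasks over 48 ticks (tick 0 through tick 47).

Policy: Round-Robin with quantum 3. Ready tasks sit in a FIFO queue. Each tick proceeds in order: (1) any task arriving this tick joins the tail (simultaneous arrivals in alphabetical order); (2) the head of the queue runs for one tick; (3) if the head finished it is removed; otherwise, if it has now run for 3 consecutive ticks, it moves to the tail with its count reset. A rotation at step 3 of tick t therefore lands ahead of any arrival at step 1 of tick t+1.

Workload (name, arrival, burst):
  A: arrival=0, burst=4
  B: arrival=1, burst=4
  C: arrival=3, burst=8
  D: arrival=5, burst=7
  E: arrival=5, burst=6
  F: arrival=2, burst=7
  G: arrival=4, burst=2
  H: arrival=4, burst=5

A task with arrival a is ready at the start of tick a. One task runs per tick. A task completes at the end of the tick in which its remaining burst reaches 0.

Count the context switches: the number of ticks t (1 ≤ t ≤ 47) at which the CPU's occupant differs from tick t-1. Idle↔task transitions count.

t=0: queue=[A] q_used=0 → run A
t=1: queue=[A,B] q_used=1 → run A
t=2: queue=[A,B,F] q_used=2 → run A
t=3: queue=[B,F,A,C] q_used=0 → run B
t=4: queue=[B,F,A,C,G,H] q_used=1 → run B
t=5: queue=[B,F,A,C,G,H,D,E] q_used=2 → run B
t=6: queue=[F,A,C,G,H,D,E,B] q_used=0 → run F
t=7: queue=[F,A,C,G,H,D,E,B] q_used=1 → run F
t=8: queue=[F,A,C,G,H,D,E,B] q_used=2 → run F
t=9: queue=[A,C,G,H,D,E,B,F] q_used=0 → run A
t=10: queue=[C,G,H,D,E,B,F] q_used=0 → run C
t=11: queue=[C,G,H,D,E,B,F] q_used=1 → run C
t=12: queue=[C,G,H,D,E,B,F] q_used=2 → run C
t=13: queue=[G,H,D,E,B,F,C] q_used=0 → run G
t=14: queue=[G,H,D,E,B,F,C] q_used=1 → run G
t=15: queue=[H,D,E,B,F,C] q_used=0 → run H
t=16: queue=[H,D,E,B,F,C] q_used=1 → run H
t=17: queue=[H,D,E,B,F,C] q_used=2 → run H
t=18: queue=[D,E,B,F,C,H] q_used=0 → run D
t=19: queue=[D,E,B,F,C,H] q_used=1 → run D
t=20: queue=[D,E,B,F,C,H] q_used=2 → run D
t=21: queue=[E,B,F,C,H,D] q_used=0 → run E
t=22: queue=[E,B,F,C,H,D] q_used=1 → run E
t=23: queue=[E,B,F,C,H,D] q_used=2 → run E
t=24: queue=[B,F,C,H,D,E] q_used=0 → run B
t=25: queue=[F,C,H,D,E] q_used=0 → run F
t=26: queue=[F,C,H,D,E] q_used=1 → run F
t=27: queue=[F,C,H,D,E] q_used=2 → run F
t=28: queue=[C,H,D,E,F] q_used=0 → run C
t=29: queue=[C,H,D,E,F] q_used=1 → run C
t=30: queue=[C,H,D,E,F] q_used=2 → run C
t=31: queue=[H,D,E,F,C] q_used=0 → run H
t=32: queue=[H,D,E,F,C] q_used=1 → run H
t=33: queue=[D,E,F,C] q_used=0 → run D
t=34: queue=[D,E,F,C] q_used=1 → run D
t=35: queue=[D,E,F,C] q_used=2 → run D
t=36: queue=[E,F,C,D] q_used=0 → run E
t=37: queue=[E,F,C,D] q_used=1 → run E
t=38: queue=[E,F,C,D] q_used=2 → run E
t=39: queue=[F,C,D] q_used=0 → run F
t=40: queue=[C,D] q_used=0 → run C
t=41: queue=[C,D] q_used=1 → run C
t=42: queue=[D] q_used=0 → run D
t=43: (idle)
t=44: (idle)
t=45: (idle)
t=46: (idle)
t=47: (idle)

context switches = 18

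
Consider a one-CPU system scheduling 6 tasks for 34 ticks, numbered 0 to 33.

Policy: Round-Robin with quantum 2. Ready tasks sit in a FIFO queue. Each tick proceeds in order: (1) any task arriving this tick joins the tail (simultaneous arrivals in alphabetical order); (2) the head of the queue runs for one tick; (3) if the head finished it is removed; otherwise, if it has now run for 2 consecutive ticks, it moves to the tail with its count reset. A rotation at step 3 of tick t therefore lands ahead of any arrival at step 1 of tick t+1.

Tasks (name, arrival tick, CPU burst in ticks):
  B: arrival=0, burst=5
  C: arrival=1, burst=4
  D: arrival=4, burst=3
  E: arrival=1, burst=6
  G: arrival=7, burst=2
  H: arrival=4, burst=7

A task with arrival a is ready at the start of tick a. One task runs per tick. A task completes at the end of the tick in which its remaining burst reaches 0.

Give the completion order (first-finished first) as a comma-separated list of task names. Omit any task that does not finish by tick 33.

completion order = C, G, B, D, E, H

t=0: queue=[B] q_used=0 → run B
t=1: queue=[B,C,E] q_used=1 → run B
t=2: queue=[C,E,B] q_used=0 → run C
t=3: queue=[C,E,B] q_used=1 → run C
t=4: queue=[E,B,C,D,H] q_used=0 → run E
t=5: queue=[E,B,C,D,H] q_used=1 → run E
t=6: queue=[B,C,D,H,E] q_used=0 → run B
t=7: queue=[B,C,D,H,E,G] q_used=1 → run B
t=8: queue=[C,D,H,E,G,B] q_used=0 → run C
t=9: queue=[C,D,H,E,G,B] q_used=1 → run C
t=10: queue=[D,H,E,G,B] q_used=0 → run D
t=11: queue=[D,H,E,G,B] q_used=1 → run D
t=12: queue=[H,E,G,B,D] q_used=0 → run H
t=13: queue=[H,E,G,B,D] q_used=1 → run H
t=14: queue=[E,G,B,D,H] q_used=0 → run E
t=15: queue=[E,G,B,D,H] q_used=1 → run E
t=16: queue=[G,B,D,H,E] q_used=0 → run G
t=17: queue=[G,B,D,H,E] q_used=1 → run G
t=18: queue=[B,D,H,E] q_used=0 → run B
t=19: queue=[D,H,E] q_used=0 → run D
t=20: queue=[H,E] q_used=0 → run H
t=21: queue=[H,E] q_used=1 → run H
t=22: queue=[E,H] q_used=0 → run E
t=23: queue=[E,H] q_used=1 → run E
t=24: queue=[H] q_used=0 → run H
t=25: queue=[H] q_used=1 → run H
t=26: queue=[H] q_used=0 → run H
t=27: (idle)
t=28: (idle)
t=29: (idle)
t=30: (idle)
t=31: (idle)
t=32: (idle)
t=33: (idle)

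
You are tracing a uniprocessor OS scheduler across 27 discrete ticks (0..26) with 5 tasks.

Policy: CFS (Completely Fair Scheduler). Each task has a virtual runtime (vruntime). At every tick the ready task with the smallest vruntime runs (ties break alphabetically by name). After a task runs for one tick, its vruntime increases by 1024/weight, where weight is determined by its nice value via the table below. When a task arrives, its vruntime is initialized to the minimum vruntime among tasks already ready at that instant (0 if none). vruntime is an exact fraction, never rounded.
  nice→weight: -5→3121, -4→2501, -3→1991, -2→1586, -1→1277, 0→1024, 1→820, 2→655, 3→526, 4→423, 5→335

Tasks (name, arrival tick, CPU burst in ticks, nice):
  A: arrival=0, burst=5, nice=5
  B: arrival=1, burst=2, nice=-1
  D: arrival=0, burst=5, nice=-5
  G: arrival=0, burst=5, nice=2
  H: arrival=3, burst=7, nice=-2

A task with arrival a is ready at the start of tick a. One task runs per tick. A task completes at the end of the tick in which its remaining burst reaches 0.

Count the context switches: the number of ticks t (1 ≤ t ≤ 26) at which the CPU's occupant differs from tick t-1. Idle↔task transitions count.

context switches = 21

t=0: vr[A=0 D=0 G=0] → run A
t=1: vr[A=1024/335 B=0 D=0 G=0] → run B
t=2: vr[A=1024/335 B=1024/1277 D=0 G=0] → run D
t=3: vr[A=1024/335 B=1024/1277 D=1024/3121 G=0 H=0] → run G
t=4: vr[A=1024/335 B=1024/1277 D=1024/3121 G=1024/655 H=0] → run H
t=5: vr[A=1024/335 B=1024/1277 D=1024/3121 G=1024/655 H=512/793] → run D
t=6: vr[A=1024/335 B=1024/1277 D=2048/3121 G=1024/655 H=512/793] → run H
t=7: vr[A=1024/335 B=1024/1277 D=2048/3121 G=1024/655 H=1024/793] → run D
t=8: vr[A=1024/335 B=1024/1277 D=3072/3121 G=1024/655 H=1024/793] → run B
t=9: vr[A=1024/335 D=3072/3121 G=1024/655 H=1024/793] → run D
t=10: vr[A=1024/335 D=4096/3121 G=1024/655 H=1024/793] → run H
t=11: vr[A=1024/335 D=4096/3121 G=1024/655 H=1536/793] → run D
t=12: vr[A=1024/335 G=1024/655 H=1536/793] → run G
t=13: vr[A=1024/335 G=2048/655 H=1536/793] → run H
t=14: vr[A=1024/335 G=2048/655 H=2048/793] → run H
t=15: vr[A=1024/335 G=2048/655 H=2560/793] → run A
t=16: vr[A=2048/335 G=2048/655 H=2560/793] → run G
t=17: vr[A=2048/335 G=3072/655 H=2560/793] → run H
t=18: vr[A=2048/335 G=3072/655 H=3072/793] → run H
t=19: vr[A=2048/335 G=3072/655] → run G
t=20: vr[A=2048/335 G=4096/655] → run A
t=21: vr[A=3072/335 G=4096/655] → run G
t=22: vr[A=3072/335] → run A
t=23: vr[A=4096/335] → run A
t=24: (idle)
t=25: (idle)
t=26: (idle)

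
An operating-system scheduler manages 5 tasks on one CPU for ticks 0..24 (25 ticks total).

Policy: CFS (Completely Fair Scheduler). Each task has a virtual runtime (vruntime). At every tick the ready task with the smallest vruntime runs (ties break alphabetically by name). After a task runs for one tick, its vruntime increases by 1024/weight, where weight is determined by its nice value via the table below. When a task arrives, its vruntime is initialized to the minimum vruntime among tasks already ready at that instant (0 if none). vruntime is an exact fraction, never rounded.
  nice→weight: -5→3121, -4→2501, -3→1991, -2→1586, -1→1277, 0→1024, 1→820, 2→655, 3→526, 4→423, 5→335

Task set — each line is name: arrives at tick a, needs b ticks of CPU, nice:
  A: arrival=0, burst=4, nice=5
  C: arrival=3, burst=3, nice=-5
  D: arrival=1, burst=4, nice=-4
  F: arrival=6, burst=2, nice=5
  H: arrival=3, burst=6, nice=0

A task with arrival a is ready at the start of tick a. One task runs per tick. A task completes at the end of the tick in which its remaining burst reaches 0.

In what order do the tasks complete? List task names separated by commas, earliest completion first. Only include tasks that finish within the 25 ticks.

completion order = C, D, F, H, A

t=0: vr[A=0] → run A
t=1: vr[A=1024/335 D=1024/335] → run A
t=2: vr[A=2048/335 D=1024/335] → run D
t=3: vr[A=2048/335 C=2904064/837835 D=2904064/837835 H=2904064/837835] → run C
t=4: vr[A=2048/335 C=9921526784/2614883035 D=2904064/837835 H=2904064/837835] → run D
t=5: vr[A=2048/335 C=9921526784/2614883035 D=3247104/837835 H=2904064/837835] → run H
t=6: vr[A=2048/335 C=9921526784/2614883035 D=3247104/837835 F=9921526784/2614883035 H=3741899/837835] → run C
t=7: vr[A=2048/335 C=10779469824/2614883035 D=3247104/837835 F=9921526784/2614883035 H=3741899/837835] → run F
t=8: vr[A=2048/335 C=10779469824/2614883035 D=3247104/837835 F=17914482688/2614883035 H=3741899/837835] → run D
t=9: vr[A=2048/335 C=10779469824/2614883035 D=3590144/837835 F=17914482688/2614883035 H=3741899/837835] → run C
t=10: vr[A=2048/335 D=3590144/837835 F=17914482688/2614883035 H=3741899/837835] → run D
t=11: vr[A=2048/335 F=17914482688/2614883035 H=3741899/837835] → run H
t=12: vr[A=2048/335 F=17914482688/2614883035 H=4579734/837835] → run H
t=13: vr[A=2048/335 F=17914482688/2614883035 H=5417569/837835] → run A
t=14: vr[A=3072/335 F=17914482688/2614883035 H=5417569/837835] → run H
t=15: vr[A=3072/335 F=17914482688/2614883035 H=6255404/837835] → run F
t=16: vr[A=3072/335 H=6255404/837835] → run H
t=17: vr[A=3072/335 H=7093239/837835] → run H
t=18: vr[A=3072/335] → run A
t=19: (idle)
t=20: (idle)
t=21: (idle)
t=22: (idle)
t=23: (idle)
t=24: (idle)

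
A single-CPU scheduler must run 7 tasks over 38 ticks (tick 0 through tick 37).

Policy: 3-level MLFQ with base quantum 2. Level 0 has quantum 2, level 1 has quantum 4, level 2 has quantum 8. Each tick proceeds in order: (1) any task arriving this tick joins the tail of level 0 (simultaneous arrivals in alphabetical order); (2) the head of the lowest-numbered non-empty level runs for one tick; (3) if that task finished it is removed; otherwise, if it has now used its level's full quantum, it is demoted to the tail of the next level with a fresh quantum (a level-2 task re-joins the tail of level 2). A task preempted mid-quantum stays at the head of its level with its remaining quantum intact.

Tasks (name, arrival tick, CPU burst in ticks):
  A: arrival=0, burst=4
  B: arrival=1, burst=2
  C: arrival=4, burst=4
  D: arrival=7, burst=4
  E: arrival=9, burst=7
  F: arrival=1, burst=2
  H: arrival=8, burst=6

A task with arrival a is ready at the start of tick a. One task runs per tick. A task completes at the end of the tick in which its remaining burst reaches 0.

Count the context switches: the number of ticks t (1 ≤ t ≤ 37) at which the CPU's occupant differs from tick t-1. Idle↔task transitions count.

context switches = 12

t=0: L0/L1/L2 = A/-/- → run A
t=1: L0/L1/L2 = ABF/-/- → run A
t=2: L0/L1/L2 = BF/A/- → run B
t=3: L0/L1/L2 = BF/A/- → run B
t=4: L0/L1/L2 = FC/A/- → run F
t=5: L0/L1/L2 = FC/A/- → run F
t=6: L0/L1/L2 = C/A/- → run C
t=7: L0/L1/L2 = CD/A/- → run C
t=8: L0/L1/L2 = DH/AC/- → run D
t=9: L0/L1/L2 = DHE/AC/- → run D
t=10: L0/L1/L2 = HE/ACD/- → run H
t=11: L0/L1/L2 = HE/ACD/- → run H
t=12: L0/L1/L2 = E/ACDH/- → run E
t=13: L0/L1/L2 = E/ACDH/- → run E
t=14: L0/L1/L2 = -/ACDHE/- → run A
t=15: L0/L1/L2 = -/ACDHE/- → run A
t=16: L0/L1/L2 = -/CDHE/- → run C
t=17: L0/L1/L2 = -/CDHE/- → run C
t=18: L0/L1/L2 = -/DHE/- → run D
t=19: L0/L1/L2 = -/DHE/- → run D
t=20: L0/L1/L2 = -/HE/- → run H
t=21: L0/L1/L2 = -/HE/- → run H
t=22: L0/L1/L2 = -/HE/- → run H
t=23: L0/L1/L2 = -/HE/- → run H
t=24: L0/L1/L2 = -/E/- → run E
t=25: L0/L1/L2 = -/E/- → run E
t=26: L0/L1/L2 = -/E/- → run E
t=27: L0/L1/L2 = -/E/- → run E
t=28: L0/L1/L2 = -/-/E → run E
t=29: (idle)
t=30: (idle)
t=31: (idle)
t=32: (idle)
t=33: (idle)
t=34: (idle)
t=35: (idle)
t=36: (idle)
t=37: (idle)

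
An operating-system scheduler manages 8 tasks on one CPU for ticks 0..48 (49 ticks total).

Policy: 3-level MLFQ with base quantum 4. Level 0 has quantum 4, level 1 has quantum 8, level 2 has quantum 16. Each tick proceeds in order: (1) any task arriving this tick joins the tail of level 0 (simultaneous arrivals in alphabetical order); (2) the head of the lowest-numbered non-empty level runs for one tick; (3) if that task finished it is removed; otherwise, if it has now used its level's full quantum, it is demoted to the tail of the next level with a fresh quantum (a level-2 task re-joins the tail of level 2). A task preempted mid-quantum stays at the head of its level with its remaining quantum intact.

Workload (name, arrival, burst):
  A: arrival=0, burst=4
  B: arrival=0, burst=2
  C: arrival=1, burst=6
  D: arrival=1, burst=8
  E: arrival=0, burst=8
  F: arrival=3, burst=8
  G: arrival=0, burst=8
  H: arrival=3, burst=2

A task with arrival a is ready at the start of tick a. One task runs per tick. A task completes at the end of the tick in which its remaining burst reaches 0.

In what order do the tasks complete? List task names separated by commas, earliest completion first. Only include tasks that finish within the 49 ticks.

t=0: L0/L1/L2 = ABEG/-/- → run A
t=1: L0/L1/L2 = ABEGCD/-/- → run A
t=2: L0/L1/L2 = ABEGCD/-/- → run A
t=3: L0/L1/L2 = ABEGCDFH/-/- → run A
t=4: L0/L1/L2 = BEGCDFH/-/- → run B
t=5: L0/L1/L2 = BEGCDFH/-/- → run B
t=6: L0/L1/L2 = EGCDFH/-/- → run E
t=7: L0/L1/L2 = EGCDFH/-/- → run E
t=8: L0/L1/L2 = EGCDFH/-/- → run E
t=9: L0/L1/L2 = EGCDFH/-/- → run E
t=10: L0/L1/L2 = GCDFH/E/- → run G
t=11: L0/L1/L2 = GCDFH/E/- → run G
t=12: L0/L1/L2 = GCDFH/E/- → run G
t=13: L0/L1/L2 = GCDFH/E/- → run G
t=14: L0/L1/L2 = CDFH/EG/- → run C
t=15: L0/L1/L2 = CDFH/EG/- → run C
t=16: L0/L1/L2 = CDFH/EG/- → run C
t=17: L0/L1/L2 = CDFH/EG/- → run C
t=18: L0/L1/L2 = DFH/EGC/- → run D
t=19: L0/L1/L2 = DFH/EGC/- → run D
t=20: L0/L1/L2 = DFH/EGC/- → run D
t=21: L0/L1/L2 = DFH/EGC/- → run D
t=22: L0/L1/L2 = FH/EGCD/- → run F
t=23: L0/L1/L2 = FH/EGCD/- → run F
t=24: L0/L1/L2 = FH/EGCD/- → run F
t=25: L0/L1/L2 = FH/EGCD/- → run F
t=26: L0/L1/L2 = H/EGCDF/- → run H
t=27: L0/L1/L2 = H/EGCDF/- → run H
t=28: L0/L1/L2 = -/EGCDF/- → run E
t=29: L0/L1/L2 = -/EGCDF/- → run E
t=30: L0/L1/L2 = -/EGCDF/- → run E
t=31: L0/L1/L2 = -/EGCDF/- → run E
t=32: L0/L1/L2 = -/GCDF/- → run G
t=33: L0/L1/L2 = -/GCDF/- → run G
t=34: L0/L1/L2 = -/GCDF/- → run G
t=35: L0/L1/L2 = -/GCDF/- → run G
t=36: L0/L1/L2 = -/CDF/- → run C
t=37: L0/L1/L2 = -/CDF/- → run C
t=38: L0/L1/L2 = -/DF/- → run D
t=39: L0/L1/L2 = -/DF/- → run D
t=40: L0/L1/L2 = -/DF/- → run D
t=41: L0/L1/L2 = -/DF/- → run D
t=42: L0/L1/L2 = -/F/- → run F
t=43: L0/L1/L2 = -/F/- → run F
t=44: L0/L1/L2 = -/F/- → run F
t=45: L0/L1/L2 = -/F/- → run F
t=46: (idle)
t=47: (idle)
t=48: (idle)

completion order = A, B, H, E, G, C, D, F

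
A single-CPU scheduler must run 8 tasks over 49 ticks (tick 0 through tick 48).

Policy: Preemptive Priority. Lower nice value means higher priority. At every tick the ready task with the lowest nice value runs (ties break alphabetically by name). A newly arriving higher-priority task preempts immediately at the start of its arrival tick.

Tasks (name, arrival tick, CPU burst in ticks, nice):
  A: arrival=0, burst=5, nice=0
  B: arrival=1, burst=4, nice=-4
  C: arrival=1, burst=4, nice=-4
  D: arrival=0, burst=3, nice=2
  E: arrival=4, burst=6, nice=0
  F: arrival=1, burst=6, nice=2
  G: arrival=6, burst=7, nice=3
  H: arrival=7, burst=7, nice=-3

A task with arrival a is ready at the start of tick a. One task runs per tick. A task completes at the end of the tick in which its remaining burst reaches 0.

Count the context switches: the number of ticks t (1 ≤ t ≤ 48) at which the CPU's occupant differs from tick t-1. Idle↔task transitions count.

t=0: ready={A,D} → run A
t=1: ready={A,B,C,D,F} → run B
t=2: ready={A,B,C,D,F} → run B
t=3: ready={A,B,C,D,F} → run B
t=4: ready={A,B,C,D,E,F} → run B
t=5: ready={A,C,D,E,F} → run C
t=6: ready={A,C,D,E,F,G} → run C
t=7: ready={A,C,D,E,F,G,H} → run C
t=8: ready={A,C,D,E,F,G,H} → run C
t=9: ready={A,D,E,F,G,H} → run H
t=10: ready={A,D,E,F,G,H} → run H
t=11: ready={A,D,E,F,G,H} → run H
t=12: ready={A,D,E,F,G,H} → run H
t=13: ready={A,D,E,F,G,H} → run H
t=14: ready={A,D,E,F,G,H} → run H
t=15: ready={A,D,E,F,G,H} → run H
t=16: ready={A,D,E,F,G} → run A
t=17: ready={A,D,E,F,G} → run A
t=18: ready={A,D,E,F,G} → run A
t=19: ready={A,D,E,F,G} → run A
t=20: ready={D,E,F,G} → run E
t=21: ready={D,E,F,G} → run E
t=22: ready={D,E,F,G} → run E
t=23: ready={D,E,F,G} → run E
t=24: ready={D,E,F,G} → run E
t=25: ready={D,E,F,G} → run E
t=26: ready={D,F,G} → run D
t=27: ready={D,F,G} → run D
t=28: ready={D,F,G} → run D
t=29: ready={F,G} → run F
t=30: ready={F,G} → run F
t=31: ready={F,G} → run F
t=32: ready={F,G} → run F
t=33: ready={F,G} → run F
t=34: ready={F,G} → run F
t=35: ready={G} → run G
t=36: ready={G} → run G
t=37: ready={G} → run G
t=38: ready={G} → run G
t=39: ready={G} → run G
t=40: ready={G} → run G
t=41: ready={G} → run G
t=42: (idle)
t=43: (idle)
t=44: (idle)
t=45: (idle)
t=46: (idle)
t=47: (idle)
t=48: (idle)

context switches = 9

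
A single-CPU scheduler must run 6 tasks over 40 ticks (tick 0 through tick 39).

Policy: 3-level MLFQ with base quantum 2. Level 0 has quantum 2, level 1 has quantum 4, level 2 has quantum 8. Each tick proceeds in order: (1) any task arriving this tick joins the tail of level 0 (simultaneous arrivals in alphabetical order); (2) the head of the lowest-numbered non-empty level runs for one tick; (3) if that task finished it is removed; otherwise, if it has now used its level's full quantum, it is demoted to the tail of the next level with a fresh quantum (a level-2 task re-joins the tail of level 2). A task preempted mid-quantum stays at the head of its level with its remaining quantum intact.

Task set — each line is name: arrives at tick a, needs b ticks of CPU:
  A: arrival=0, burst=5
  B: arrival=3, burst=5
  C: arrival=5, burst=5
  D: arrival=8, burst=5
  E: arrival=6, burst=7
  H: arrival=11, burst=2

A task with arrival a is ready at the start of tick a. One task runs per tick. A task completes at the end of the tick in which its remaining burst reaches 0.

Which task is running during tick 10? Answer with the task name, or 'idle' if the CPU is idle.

t=0: L0/L1/L2 = A/-/- → run A
t=1: L0/L1/L2 = A/-/- → run A
t=2: L0/L1/L2 = -/A/- → run A
t=3: L0/L1/L2 = B/A/- → run B
t=4: L0/L1/L2 = B/A/- → run B
t=5: L0/L1/L2 = C/AB/- → run C
t=6: L0/L1/L2 = CE/AB/- → run C
t=7: L0/L1/L2 = E/ABC/- → run E
t=8: L0/L1/L2 = ED/ABC/- → run E
t=9: L0/L1/L2 = D/ABCE/- → run D
t=10: L0/L1/L2 = D/ABCE/- → run D
t=11: L0/L1/L2 = H/ABCED/- → run H
t=12: L0/L1/L2 = H/ABCED/- → run H
t=13: L0/L1/L2 = -/ABCED/- → run A
t=14: L0/L1/L2 = -/ABCED/- → run A
t=15: L0/L1/L2 = -/BCED/- → run B
t=16: L0/L1/L2 = -/BCED/- → run B
t=17: L0/L1/L2 = -/BCED/- → run B
t=18: L0/L1/L2 = -/CED/- → run C
t=19: L0/L1/L2 = -/CED/- → run C
t=20: L0/L1/L2 = -/CED/- → run C
t=21: L0/L1/L2 = -/ED/- → run E
t=22: L0/L1/L2 = -/ED/- → run E
t=23: L0/L1/L2 = -/ED/- → run E
t=24: L0/L1/L2 = -/ED/- → run E
t=25: L0/L1/L2 = -/D/E → run D
t=26: L0/L1/L2 = -/D/E → run D
t=27: L0/L1/L2 = -/D/E → run D
t=28: L0/L1/L2 = -/-/E → run E
t=29: (idle)
t=30: (idle)
t=31: (idle)
t=32: (idle)
t=33: (idle)
t=34: (idle)
t=35: (idle)
t=36: (idle)
t=37: (idle)
t=38: (idle)
t=39: (idle)

running at tick 10 = D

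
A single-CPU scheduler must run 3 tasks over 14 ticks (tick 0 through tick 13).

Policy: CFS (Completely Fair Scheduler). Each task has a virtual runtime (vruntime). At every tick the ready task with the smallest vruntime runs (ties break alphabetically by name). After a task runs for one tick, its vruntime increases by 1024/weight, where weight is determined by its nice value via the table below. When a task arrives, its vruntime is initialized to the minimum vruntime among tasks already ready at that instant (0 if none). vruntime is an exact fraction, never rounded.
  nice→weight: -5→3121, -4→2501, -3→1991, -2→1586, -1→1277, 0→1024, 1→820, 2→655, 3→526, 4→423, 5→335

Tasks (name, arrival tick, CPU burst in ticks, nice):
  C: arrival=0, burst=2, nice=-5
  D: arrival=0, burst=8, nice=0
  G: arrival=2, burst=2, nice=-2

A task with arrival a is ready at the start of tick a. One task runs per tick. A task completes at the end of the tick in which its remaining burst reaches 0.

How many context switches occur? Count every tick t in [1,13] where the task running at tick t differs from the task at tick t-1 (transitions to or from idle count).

context switches = 5

t=0: vr[C=0 D=0] → run C
t=1: vr[C=1024/3121 D=0] → run D
t=2: vr[C=1024/3121 D=1 G=1024/3121] → run C
t=3: vr[D=1 G=1024/3121] → run G
t=4: vr[D=1 G=2409984/2474953] → run G
t=5: vr[D=1] → run D
t=6: vr[D=2] → run D
t=7: vr[D=3] → run D
t=8: vr[D=4] → run D
t=9: vr[D=5] → run D
t=10: vr[D=6] → run D
t=11: vr[D=7] → run D
t=12: (idle)
t=13: (idle)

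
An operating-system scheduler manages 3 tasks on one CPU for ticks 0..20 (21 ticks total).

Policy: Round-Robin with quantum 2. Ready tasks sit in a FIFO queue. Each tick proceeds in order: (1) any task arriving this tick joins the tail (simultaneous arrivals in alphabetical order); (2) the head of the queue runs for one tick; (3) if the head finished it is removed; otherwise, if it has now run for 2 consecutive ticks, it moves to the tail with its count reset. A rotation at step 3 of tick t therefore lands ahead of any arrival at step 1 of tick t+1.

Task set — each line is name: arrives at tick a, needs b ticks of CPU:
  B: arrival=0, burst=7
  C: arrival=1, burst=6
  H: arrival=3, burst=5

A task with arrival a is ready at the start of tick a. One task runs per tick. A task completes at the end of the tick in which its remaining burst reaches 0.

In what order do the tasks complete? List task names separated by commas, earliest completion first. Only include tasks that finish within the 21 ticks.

completion order = C, B, H

t=0: queue=[B] q_used=0 → run B
t=1: queue=[B,C] q_used=1 → run B
t=2: queue=[C,B] q_used=0 → run C
t=3: queue=[C,B,H] q_used=1 → run C
t=4: queue=[B,H,C] q_used=0 → run B
t=5: queue=[B,H,C] q_used=1 → run B
t=6: queue=[H,C,B] q_used=0 → run H
t=7: queue=[H,C,B] q_used=1 → run H
t=8: queue=[C,B,H] q_used=0 → run C
t=9: queue=[C,B,H] q_used=1 → run C
t=10: queue=[B,H,C] q_used=0 → run B
t=11: queue=[B,H,C] q_used=1 → run B
t=12: queue=[H,C,B] q_used=0 → run H
t=13: queue=[H,C,B] q_used=1 → run H
t=14: queue=[C,B,H] q_used=0 → run C
t=15: queue=[C,B,H] q_used=1 → run C
t=16: queue=[B,H] q_used=0 → run B
t=17: queue=[H] q_used=0 → run H
t=18: (idle)
t=19: (idle)
t=20: (idle)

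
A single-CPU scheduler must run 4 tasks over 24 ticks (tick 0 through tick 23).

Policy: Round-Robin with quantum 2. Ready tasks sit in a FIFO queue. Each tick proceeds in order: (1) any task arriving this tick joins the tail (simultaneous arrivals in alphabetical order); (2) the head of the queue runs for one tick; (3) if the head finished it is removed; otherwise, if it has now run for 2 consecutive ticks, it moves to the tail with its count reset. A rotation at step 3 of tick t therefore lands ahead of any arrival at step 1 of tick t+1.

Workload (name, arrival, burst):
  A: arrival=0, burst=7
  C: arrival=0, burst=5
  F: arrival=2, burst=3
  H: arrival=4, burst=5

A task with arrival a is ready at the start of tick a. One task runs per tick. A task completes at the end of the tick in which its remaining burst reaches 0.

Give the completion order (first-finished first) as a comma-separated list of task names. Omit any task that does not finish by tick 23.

completion order = F, C, A, H

t=0: queue=[A,C] q_used=0 → run A
t=1: queue=[A,C] q_used=1 → run A
t=2: queue=[C,A,F] q_used=0 → run C
t=3: queue=[C,A,F] q_used=1 → run C
t=4: queue=[A,F,C,H] q_used=0 → run A
t=5: queue=[A,F,C,H] q_used=1 → run A
t=6: queue=[F,C,H,A] q_used=0 → run F
t=7: queue=[F,C,H,A] q_used=1 → run F
t=8: queue=[C,H,A,F] q_used=0 → run C
t=9: queue=[C,H,A,F] q_used=1 → run C
t=10: queue=[H,A,F,C] q_used=0 → run H
t=11: queue=[H,A,F,C] q_used=1 → run H
t=12: queue=[A,F,C,H] q_used=0 → run A
t=13: queue=[A,F,C,H] q_used=1 → run A
t=14: queue=[F,C,H,A] q_used=0 → run F
t=15: queue=[C,H,A] q_used=0 → run C
t=16: queue=[H,A] q_used=0 → run H
t=17: queue=[H,A] q_used=1 → run H
t=18: queue=[A,H] q_used=0 → run A
t=19: queue=[H] q_used=0 → run H
t=20: (idle)
t=21: (idle)
t=22: (idle)
t=23: (idle)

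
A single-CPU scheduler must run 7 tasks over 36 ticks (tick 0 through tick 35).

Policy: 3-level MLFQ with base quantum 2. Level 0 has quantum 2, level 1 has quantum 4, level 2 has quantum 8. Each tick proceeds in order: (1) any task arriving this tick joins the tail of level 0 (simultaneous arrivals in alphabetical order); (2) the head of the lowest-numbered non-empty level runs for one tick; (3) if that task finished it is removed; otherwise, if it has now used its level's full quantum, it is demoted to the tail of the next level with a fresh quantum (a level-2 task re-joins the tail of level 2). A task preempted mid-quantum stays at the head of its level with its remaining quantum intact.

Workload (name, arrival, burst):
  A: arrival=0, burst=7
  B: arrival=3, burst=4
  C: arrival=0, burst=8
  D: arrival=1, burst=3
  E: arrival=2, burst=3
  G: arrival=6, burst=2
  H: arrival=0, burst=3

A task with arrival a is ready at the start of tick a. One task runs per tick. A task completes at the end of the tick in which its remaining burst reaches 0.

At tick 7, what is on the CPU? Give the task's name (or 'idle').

t=0: L0/L1/L2 = ACH/-/- → run A
t=1: L0/L1/L2 = ACHD/-/- → run A
t=2: L0/L1/L2 = CHDE/A/- → run C
t=3: L0/L1/L2 = CHDEB/A/- → run C
t=4: L0/L1/L2 = HDEB/AC/- → run H
t=5: L0/L1/L2 = HDEB/AC/- → run H
t=6: L0/L1/L2 = DEBG/ACH/- → run D
t=7: L0/L1/L2 = DEBG/ACH/- → run D
t=8: L0/L1/L2 = EBG/ACHD/- → run E
t=9: L0/L1/L2 = EBG/ACHD/- → run E
t=10: L0/L1/L2 = BG/ACHDE/- → run B
t=11: L0/L1/L2 = BG/ACHDE/- → run B
t=12: L0/L1/L2 = G/ACHDEB/- → run G
t=13: L0/L1/L2 = G/ACHDEB/- → run G
t=14: L0/L1/L2 = -/ACHDEB/- → run A
t=15: L0/L1/L2 = -/ACHDEB/- → run A
t=16: L0/L1/L2 = -/ACHDEB/- → run A
t=17: L0/L1/L2 = -/ACHDEB/- → run A
t=18: L0/L1/L2 = -/CHDEB/A → run C
t=19: L0/L1/L2 = -/CHDEB/A → run C
t=20: L0/L1/L2 = -/CHDEB/A → run C
t=21: L0/L1/L2 = -/CHDEB/A → run C
t=22: L0/L1/L2 = -/HDEB/AC → run H
t=23: L0/L1/L2 = -/DEB/AC → run D
t=24: L0/L1/L2 = -/EB/AC → run E
t=25: L0/L1/L2 = -/B/AC → run B
t=26: L0/L1/L2 = -/B/AC → run B
t=27: L0/L1/L2 = -/-/AC → run A
t=28: L0/L1/L2 = -/-/C → run C
t=29: L0/L1/L2 = -/-/C → run C
t=30: (idle)
t=31: (idle)
t=32: (idle)
t=33: (idle)
t=34: (idle)
t=35: (idle)

running at tick 7 = D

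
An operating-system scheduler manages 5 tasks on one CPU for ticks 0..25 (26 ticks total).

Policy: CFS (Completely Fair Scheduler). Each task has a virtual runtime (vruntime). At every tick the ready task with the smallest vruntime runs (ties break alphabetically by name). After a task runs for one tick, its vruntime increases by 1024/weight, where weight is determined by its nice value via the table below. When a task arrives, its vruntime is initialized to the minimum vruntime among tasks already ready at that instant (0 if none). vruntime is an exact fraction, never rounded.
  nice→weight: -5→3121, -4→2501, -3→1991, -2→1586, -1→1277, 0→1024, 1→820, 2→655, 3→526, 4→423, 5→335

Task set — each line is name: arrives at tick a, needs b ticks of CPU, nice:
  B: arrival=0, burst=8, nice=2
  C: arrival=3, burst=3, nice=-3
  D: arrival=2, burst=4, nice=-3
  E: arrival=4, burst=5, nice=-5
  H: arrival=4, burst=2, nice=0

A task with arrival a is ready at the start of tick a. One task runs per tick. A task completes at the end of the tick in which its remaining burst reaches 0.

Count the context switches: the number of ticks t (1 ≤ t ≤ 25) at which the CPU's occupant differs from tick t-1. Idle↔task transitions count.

t=0: vr[B=0] → run B
t=1: vr[B=1024/655] → run B
t=2: vr[B=2048/655 D=2048/655] → run B
t=3: vr[B=3072/655 C=2048/655 D=2048/655] → run C
t=4: vr[B=3072/655 C=4748288/1304105 D=2048/655 E=2048/655 H=2048/655] → run D
t=5: vr[B=3072/655 C=4748288/1304105 D=4748288/1304105 E=2048/655 H=2048/655] → run E
t=6: vr[B=3072/655 C=4748288/1304105 D=4748288/1304105 E=7062528/2044255 H=2048/655] → run H
t=7: vr[B=3072/655 C=4748288/1304105 D=4748288/1304105 E=7062528/2044255 H=2703/655] → run E
t=8: vr[B=3072/655 C=4748288/1304105 D=4748288/1304105 E=7733248/2044255 H=2703/655] → run C
t=9: vr[B=3072/655 C=5419008/1304105 D=4748288/1304105 E=7733248/2044255 H=2703/655] → run D
t=10: vr[B=3072/655 C=5419008/1304105 D=5419008/1304105 E=7733248/2044255 H=2703/655] → run E
t=11: vr[B=3072/655 C=5419008/1304105 D=5419008/1304105 E=8403968/2044255 H=2703/655] → run E
t=12: vr[B=3072/655 C=5419008/1304105 D=5419008/1304105 E=9074688/2044255 H=2703/655] → run H
t=13: vr[B=3072/655 C=5419008/1304105 D=5419008/1304105 E=9074688/2044255] → run C
t=14: vr[B=3072/655 D=5419008/1304105 E=9074688/2044255] → run D
t=15: vr[B=3072/655 D=6089728/1304105 E=9074688/2044255] → run E
t=16: vr[B=3072/655 D=6089728/1304105] → run D
t=17: vr[B=3072/655] → run B
t=18: vr[B=4096/655] → run B
t=19: vr[B=1024/131] → run B
t=20: vr[B=6144/655] → run B
t=21: vr[B=7168/655] → run B
t=22: (idle)
t=23: (idle)
t=24: (idle)
t=25: (idle)

context switches = 15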